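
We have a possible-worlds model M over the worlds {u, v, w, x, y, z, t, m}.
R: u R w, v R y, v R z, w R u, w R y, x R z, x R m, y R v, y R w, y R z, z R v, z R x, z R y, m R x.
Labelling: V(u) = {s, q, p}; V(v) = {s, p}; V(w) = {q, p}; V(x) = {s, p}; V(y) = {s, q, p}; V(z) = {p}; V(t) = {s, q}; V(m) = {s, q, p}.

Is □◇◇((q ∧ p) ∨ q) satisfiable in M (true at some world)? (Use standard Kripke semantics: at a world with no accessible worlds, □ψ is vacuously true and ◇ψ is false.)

Yes

Let φ = □◇◇((q ∧ p) ∨ q). Evaluate φ at each world:
  u (successors {w}): φ is true.
  v (successors {y, z}): φ is true.
  w (successors {u, y}): φ is true.
  x (successors {z, m}): φ is true.
  y (successors {v, w, z}): φ is true.
  z (successors {v, x, y}): φ is true.
  t (successors ∅): φ is true.
  m (successors {x}): φ is true.
Detail at u (witness):
  At u: □◇◇((q ∧ p) ∨ q) requires ◇◇((q ∧ p) ∨ q) at every successor {w}.
      At w: ◇◇((q ∧ p) ∨ q) requires ◇((q ∧ p) ∨ q) at some successor in {u, y}.
        ◇((q ∧ p) ∨ q) holds at u, so ◇◇((q ∧ p) ∨ q) is true at w.
  So □◇◇((q ∧ p) ∨ q) is true at u.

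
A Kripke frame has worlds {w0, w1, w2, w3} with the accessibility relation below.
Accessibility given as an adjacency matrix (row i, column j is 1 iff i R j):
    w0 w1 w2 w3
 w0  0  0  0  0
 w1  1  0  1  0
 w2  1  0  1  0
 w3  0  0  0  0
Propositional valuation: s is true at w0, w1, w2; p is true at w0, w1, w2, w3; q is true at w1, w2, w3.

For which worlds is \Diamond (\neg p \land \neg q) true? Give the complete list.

Let φ = \Diamond (\neg p \land \neg q). Evaluate φ at each world:
  w0 (successors ∅): φ is false.
  w1 (successors {w0, w2}): φ is false.
  w2 (successors {w0, w2}): φ is false.
  w3 (successors ∅): φ is false.
For instance, at w2:
  At w2: \Diamond (\neg p \land \neg q) requires \neg p \land \neg q at some successor in {w0, w2}.
    At w0: \neg p \land \neg q is false.
    At w2: \neg p \land \neg q is false.
  So \Diamond (\neg p \land \neg q) is false at w2.
Satisfying worlds: none.

none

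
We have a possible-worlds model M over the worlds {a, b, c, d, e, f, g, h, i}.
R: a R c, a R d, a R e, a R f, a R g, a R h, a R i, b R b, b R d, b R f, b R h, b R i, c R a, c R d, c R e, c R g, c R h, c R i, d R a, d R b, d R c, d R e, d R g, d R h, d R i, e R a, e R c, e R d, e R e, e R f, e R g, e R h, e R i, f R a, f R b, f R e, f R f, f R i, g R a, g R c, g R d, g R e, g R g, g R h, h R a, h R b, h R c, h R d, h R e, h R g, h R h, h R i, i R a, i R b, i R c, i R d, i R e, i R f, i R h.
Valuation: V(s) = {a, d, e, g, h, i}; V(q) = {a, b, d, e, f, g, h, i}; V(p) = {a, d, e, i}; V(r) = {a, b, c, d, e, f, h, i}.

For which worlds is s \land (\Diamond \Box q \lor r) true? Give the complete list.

Let φ = s \land (\Diamond \Box q \lor r). Evaluate φ at each world:
  a (successors {c, d, e, f, g, h, i}): φ is true.
  b (successors {b, d, f, h, i}): φ is false.
  c (successors {a, d, e, g, h, i}): φ is false.
  d (successors {a, b, c, e, g, h, i}): φ is true.
  e (successors {a, c, d, e, f, g, h, i}): φ is true.
  f (successors {a, b, e, f, i}): φ is false.
  g (successors {a, c, d, e, g, h}): φ is true.
  h (successors {a, b, c, d, e, g, h, i}): φ is true.
  i (successors {a, b, c, d, e, f, h}): φ is true.
For instance, at a:
  At a: s is true, \Diamond \Box q \lor r is true, so s \land (\Diamond \Box q \lor r) is true.
    At a: \Diamond \Box q is true, r is true, so \Diamond \Box q \lor r is true.
      At a: \Diamond \Box q requires \Box q at some successor in {c, d, e, f, g, h, i}.
        \Box q holds at c, so \Diamond \Box q is true at a.
Satisfying worlds: {a, d, e, g, h, i}

a, d, e, g, h, i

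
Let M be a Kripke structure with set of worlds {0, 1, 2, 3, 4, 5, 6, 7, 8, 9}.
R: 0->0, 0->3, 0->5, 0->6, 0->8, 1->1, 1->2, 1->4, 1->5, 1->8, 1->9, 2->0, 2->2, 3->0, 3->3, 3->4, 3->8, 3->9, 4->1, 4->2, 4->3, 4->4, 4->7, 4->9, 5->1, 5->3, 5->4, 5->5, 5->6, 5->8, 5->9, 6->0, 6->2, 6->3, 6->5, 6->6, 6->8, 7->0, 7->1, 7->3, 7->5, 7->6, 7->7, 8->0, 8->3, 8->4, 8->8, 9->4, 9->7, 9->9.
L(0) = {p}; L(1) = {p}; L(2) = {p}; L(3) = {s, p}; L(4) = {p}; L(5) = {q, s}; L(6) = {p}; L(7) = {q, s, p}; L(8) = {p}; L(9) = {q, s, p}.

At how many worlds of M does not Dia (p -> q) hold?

Let φ = not Dia (p -> q). Evaluate φ at each world:
  0 (successors {0, 3, 5, 6, 8}): φ is false.
  1 (successors {1, 2, 4, 5, 8, 9}): φ is false.
  2 (successors {0, 2}): φ is true.
  3 (successors {0, 3, 4, 8, 9}): φ is false.
  4 (successors {1, 2, 3, 4, 7, 9}): φ is false.
  5 (successors {1, 3, 4, 5, 6, 8, 9}): φ is false.
  6 (successors {0, 2, 3, 5, 6, 8}): φ is false.
  7 (successors {0, 1, 3, 5, 6, 7}): φ is false.
  8 (successors {0, 3, 4, 8}): φ is true.
  9 (successors {4, 7, 9}): φ is false.
For instance, at 7:
  At 7: Dia (p -> q) is true, so not Dia (p -> q) is false.
    At 7: Dia (p -> q) requires p -> q at some successor in {0, 1, 3, 5, 6, 7}.
      p -> q holds at 5, so Dia (p -> q) is true at 7.
Satisfying worlds: {2, 8}

2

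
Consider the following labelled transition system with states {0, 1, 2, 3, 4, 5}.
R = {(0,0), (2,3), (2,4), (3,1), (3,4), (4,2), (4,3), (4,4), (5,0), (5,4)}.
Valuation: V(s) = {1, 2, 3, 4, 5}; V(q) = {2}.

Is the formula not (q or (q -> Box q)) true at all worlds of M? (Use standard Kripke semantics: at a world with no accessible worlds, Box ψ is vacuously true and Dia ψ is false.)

Let φ = not (q or (q -> Box q)). Evaluate φ at each world:
  0 (successors {0}): φ is false.
  1 (successors ∅): φ is false.
  2 (successors {3, 4}): φ is false.
  3 (successors {1, 4}): φ is false.
  4 (successors {2, 3, 4}): φ is false.
  5 (successors {0, 4}): φ is false.
Detail at 0 (counterexample):
  At 0: q or (q -> Box q) is true, so not (q or (q -> Box q)) is false.
    At 0: q is false, q -> Box q is true, so q or (q -> Box q) is true.
      At 0: q is false, Box q is false, so q -> Box q is true.

No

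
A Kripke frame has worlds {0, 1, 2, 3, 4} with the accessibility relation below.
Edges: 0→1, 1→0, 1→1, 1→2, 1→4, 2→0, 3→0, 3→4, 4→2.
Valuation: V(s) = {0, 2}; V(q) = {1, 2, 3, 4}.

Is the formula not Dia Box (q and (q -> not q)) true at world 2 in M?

Recall that Box ψ holds at a world iff ψ holds at every accessible world, and Dia ψ holds iff ψ holds at some accessible world.
At 2: Dia Box (q and (q -> not q)) is false, so not Dia Box (q and (q -> not q)) is true.
  At 2: Dia Box (q and (q -> not q)) requires Box (q and (q -> not q)) at some successor in {0}.
    At 0: Box (q and (q -> not q)) is false.
  So Dia Box (q and (q -> not q)) is false at 2.

Yes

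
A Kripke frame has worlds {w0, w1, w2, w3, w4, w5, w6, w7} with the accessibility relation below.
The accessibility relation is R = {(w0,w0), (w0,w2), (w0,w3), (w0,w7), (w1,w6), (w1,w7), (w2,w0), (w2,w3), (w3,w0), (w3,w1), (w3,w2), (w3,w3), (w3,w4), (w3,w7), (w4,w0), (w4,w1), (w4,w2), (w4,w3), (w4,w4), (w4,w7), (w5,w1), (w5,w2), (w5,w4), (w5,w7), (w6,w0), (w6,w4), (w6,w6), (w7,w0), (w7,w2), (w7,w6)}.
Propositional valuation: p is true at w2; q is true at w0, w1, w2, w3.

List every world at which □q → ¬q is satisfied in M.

Recall that □ψ holds at a world iff ψ holds at every accessible world, and ◇ψ holds iff ψ holds at some accessible world.
Let φ = □q → ¬q. Evaluate φ at each world:
  w0 (successors {w0, w2, w3, w7}): φ is true.
  w1 (successors {w6, w7}): φ is true.
  w2 (successors {w0, w3}): φ is false.
  w3 (successors {w0, w1, w2, w3, w4, w7}): φ is true.
  w4 (successors {w0, w1, w2, w3, w4, w7}): φ is true.
  w5 (successors {w1, w2, w4, w7}): φ is true.
  w6 (successors {w0, w4, w6}): φ is true.
  w7 (successors {w0, w2, w6}): φ is true.
For instance, at w6:
  At w6: □q is false, ¬q is true, so □q → ¬q is true.
    At w6: □q requires q at every successor {w0, w4, w6}.
      q fails at w4, so □q is false at w6.
Satisfying worlds: {w0, w1, w3, w4, w5, w6, w7}

w0, w1, w3, w4, w5, w6, w7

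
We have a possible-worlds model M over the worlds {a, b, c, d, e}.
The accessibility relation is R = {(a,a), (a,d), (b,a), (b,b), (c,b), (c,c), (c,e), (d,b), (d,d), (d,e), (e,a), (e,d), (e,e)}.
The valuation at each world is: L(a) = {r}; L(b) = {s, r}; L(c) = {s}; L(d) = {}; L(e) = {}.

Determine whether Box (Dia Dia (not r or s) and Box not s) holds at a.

No

At a: Box (Dia Dia (not r or s) and Box not s) requires Dia Dia (not r or s) and Box not s at every successor {a, d}.
  Dia Dia (not r or s) and Box not s fails at d, so Box (Dia Dia (not r or s) and Box not s) is false at a.
    At d: Dia Dia (not r or s) is true, Box not s is false, so Dia Dia (not r or s) and Box not s is false.
      At d: Dia Dia (not r or s) requires Dia (not r or s) at some successor in {b, d, e}.
        Dia (not r or s) holds at b, so Dia Dia (not r or s) is true at d.
      At d: Box not s requires not s at every successor {b, d, e}.
        not s fails at b, so Box not s is false at d.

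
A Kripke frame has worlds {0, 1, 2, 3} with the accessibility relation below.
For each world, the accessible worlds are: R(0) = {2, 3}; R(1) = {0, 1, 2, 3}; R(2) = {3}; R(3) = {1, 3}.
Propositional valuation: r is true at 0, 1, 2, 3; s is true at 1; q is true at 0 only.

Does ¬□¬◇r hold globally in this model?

Let φ = ¬□¬◇r. Evaluate φ at each world:
  0 (successors {2, 3}): φ is true.
  1 (successors {0, 1, 2, 3}): φ is true.
  2 (successors {3}): φ is true.
  3 (successors {1, 3}): φ is true.
For instance, at 1:
  At 1: □¬◇r is false, so ¬□¬◇r is true.
    At 1: □¬◇r requires ¬◇r at every successor {0, 1, 2, 3}.
      ¬◇r fails at 0, so □¬◇r is false at 1.

Yes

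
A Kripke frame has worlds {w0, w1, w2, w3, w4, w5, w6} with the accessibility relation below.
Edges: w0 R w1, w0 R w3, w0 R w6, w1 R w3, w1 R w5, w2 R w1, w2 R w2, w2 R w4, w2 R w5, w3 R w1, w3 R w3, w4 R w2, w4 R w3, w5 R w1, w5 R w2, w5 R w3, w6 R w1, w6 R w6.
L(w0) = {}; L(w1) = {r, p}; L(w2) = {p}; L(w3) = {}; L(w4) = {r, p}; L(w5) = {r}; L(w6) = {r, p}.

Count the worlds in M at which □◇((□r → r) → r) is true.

6

Recall that □ψ holds at a world iff ψ holds at every accessible world, and ◇ψ holds iff ψ holds at some accessible world.
Let φ = □◇((□r → r) → r). Evaluate φ at each world:
  w0 (successors {w1, w3, w6}): φ is true.
  w1 (successors {w3, w5}): φ is true.
  w2 (successors {w1, w2, w4, w5}): φ is false.
  w3 (successors {w1, w3}): φ is true.
  w4 (successors {w2, w3}): φ is true.
  w5 (successors {w1, w2, w3}): φ is true.
  w6 (successors {w1, w6}): φ is true.
For instance, at w2:
  At w2: □◇((□r → r) → r) requires ◇((□r → r) → r) at every successor {w1, w2, w4, w5}.
    ◇((□r → r) → r) fails at w4, so □◇((□r → r) → r) is false at w2.
      At w4: ◇((□r → r) → r) requires (□r → r) → r at some successor in {w2, w3}.
        At w2: (□r → r) → r is false.
        At w3: (□r → r) → r is false.
      So ◇((□r → r) → r) is false at w4.
Satisfying worlds: {w0, w1, w3, w4, w5, w6}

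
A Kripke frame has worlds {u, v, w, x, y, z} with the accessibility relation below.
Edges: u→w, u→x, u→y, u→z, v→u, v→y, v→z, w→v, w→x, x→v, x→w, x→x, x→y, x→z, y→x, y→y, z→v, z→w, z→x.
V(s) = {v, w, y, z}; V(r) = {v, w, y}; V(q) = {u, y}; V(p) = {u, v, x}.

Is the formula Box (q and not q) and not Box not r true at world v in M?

No

At v: Box (q and not q) is false, not Box not r is true, so Box (q and not q) and not Box not r is false.
  At v: Box (q and not q) requires q and not q at every successor {u, y, z}.
    q and not q fails at u, so Box (q and not q) is false at v.
  At v: Box not r is false, so not Box not r is true.
    At v: Box not r requires not r at every successor {u, y, z}.
      not r fails at y, so Box not r is false at v.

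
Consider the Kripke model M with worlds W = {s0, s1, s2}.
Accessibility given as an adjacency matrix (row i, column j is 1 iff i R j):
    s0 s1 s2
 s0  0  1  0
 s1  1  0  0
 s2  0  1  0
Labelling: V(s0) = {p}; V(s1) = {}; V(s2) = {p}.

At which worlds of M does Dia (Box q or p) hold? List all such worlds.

s1

Let φ = Dia (Box q or p). Evaluate φ at each world:
  s0 (successors {s1}): φ is false.
  s1 (successors {s0}): φ is true.
  s2 (successors {s1}): φ is false.
For instance, at s0:
  At s0: Dia (Box q or p) requires Box q or p at some successor in {s1}.
    At s1: Box q or p is false.
  So Dia (Box q or p) is false at s0.
Satisfying worlds: {s1}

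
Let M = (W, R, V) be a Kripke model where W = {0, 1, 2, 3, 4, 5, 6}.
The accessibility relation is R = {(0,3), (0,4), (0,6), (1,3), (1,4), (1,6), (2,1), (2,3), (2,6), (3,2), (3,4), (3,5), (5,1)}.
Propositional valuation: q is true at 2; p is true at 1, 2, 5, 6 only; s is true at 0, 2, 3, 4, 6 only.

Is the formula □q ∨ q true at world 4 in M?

At 4: □q is true, q is false, so □q ∨ q is true.
  At 4: no accessible worlds, so □q holds vacuously.

Yes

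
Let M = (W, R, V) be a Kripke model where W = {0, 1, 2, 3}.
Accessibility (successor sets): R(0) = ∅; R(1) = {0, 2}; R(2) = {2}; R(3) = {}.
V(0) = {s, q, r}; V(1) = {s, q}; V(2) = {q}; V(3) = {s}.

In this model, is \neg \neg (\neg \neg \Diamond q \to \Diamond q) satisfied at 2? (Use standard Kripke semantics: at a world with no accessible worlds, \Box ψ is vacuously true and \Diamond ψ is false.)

Yes

At 2: \neg (\neg \neg \Diamond q \to \Diamond q) is false, so \neg \neg (\neg \neg \Diamond q \to \Diamond q) is true.
  At 2: \neg \neg \Diamond q \to \Diamond q is true, so \neg (\neg \neg \Diamond q \to \Diamond q) is false.
    At 2: \neg \neg \Diamond q is true, \Diamond q is true, so \neg \neg \Diamond q \to \Diamond q is true.
      At 2: \neg \Diamond q is false, so \neg \neg \Diamond q is true.
      At 2: \Diamond q requires q at some successor in {2}.
        q holds at 2, so \Diamond q is true at 2.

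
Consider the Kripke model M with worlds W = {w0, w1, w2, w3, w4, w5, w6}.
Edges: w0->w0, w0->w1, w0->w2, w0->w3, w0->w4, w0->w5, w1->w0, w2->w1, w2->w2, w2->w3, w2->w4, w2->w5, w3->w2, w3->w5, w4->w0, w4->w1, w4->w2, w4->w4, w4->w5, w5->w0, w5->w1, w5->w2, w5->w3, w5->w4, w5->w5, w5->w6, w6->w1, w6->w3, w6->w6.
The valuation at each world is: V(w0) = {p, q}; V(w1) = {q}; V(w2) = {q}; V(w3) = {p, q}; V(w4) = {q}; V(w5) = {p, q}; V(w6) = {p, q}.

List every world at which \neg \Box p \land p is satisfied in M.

w0, w3, w5, w6

Recall that \Box ψ holds at a world iff ψ holds at every accessible world, and \Diamond ψ holds iff ψ holds at some accessible world.
Let φ = \neg \Box p \land p. Evaluate φ at each world:
  w0 (successors {w0, w1, w2, w3, w4, w5}): φ is true.
  w1 (successors {w0}): φ is false.
  w2 (successors {w1, w2, w3, w4, w5}): φ is false.
  w3 (successors {w2, w5}): φ is true.
  w4 (successors {w0, w1, w2, w4, w5}): φ is false.
  w5 (successors {w0, w1, w2, w3, w4, w5, w6}): φ is true.
  w6 (successors {w1, w3, w6}): φ is true.
For instance, at w2:
  At w2: \neg \Box p is true, p is false, so \neg \Box p \land p is false.
    At w2: \Box p is false, so \neg \Box p is true.
      At w2: \Box p requires p at every successor {w1, w2, w3, w4, w5}.
        p fails at w1, so \Box p is false at w2.
Satisfying worlds: {w0, w3, w5, w6}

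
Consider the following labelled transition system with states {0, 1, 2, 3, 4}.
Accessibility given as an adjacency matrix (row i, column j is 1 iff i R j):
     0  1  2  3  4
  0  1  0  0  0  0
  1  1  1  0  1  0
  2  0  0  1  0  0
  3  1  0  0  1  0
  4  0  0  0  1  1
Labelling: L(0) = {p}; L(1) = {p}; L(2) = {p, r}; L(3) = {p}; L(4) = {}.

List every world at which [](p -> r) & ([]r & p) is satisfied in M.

2

Let φ = [](p -> r) & ([]r & p). Evaluate φ at each world:
  0 (successors {0}): φ is false.
  1 (successors {0, 1, 3}): φ is false.
  2 (successors {2}): φ is true.
  3 (successors {0, 3}): φ is false.
  4 (successors {3, 4}): φ is false.
For instance, at 0:
  At 0: [](p -> r) is false, []r & p is false, so [](p -> r) & ([]r & p) is false.
    At 0: [](p -> r) requires p -> r at every successor {0}.
      p -> r fails at 0, so [](p -> r) is false at 0.
    At 0: []r is false, p is true, so []r & p is false.
      At 0: []r requires r at every successor {0}.
        r fails at 0, so []r is false at 0.
Satisfying worlds: {2}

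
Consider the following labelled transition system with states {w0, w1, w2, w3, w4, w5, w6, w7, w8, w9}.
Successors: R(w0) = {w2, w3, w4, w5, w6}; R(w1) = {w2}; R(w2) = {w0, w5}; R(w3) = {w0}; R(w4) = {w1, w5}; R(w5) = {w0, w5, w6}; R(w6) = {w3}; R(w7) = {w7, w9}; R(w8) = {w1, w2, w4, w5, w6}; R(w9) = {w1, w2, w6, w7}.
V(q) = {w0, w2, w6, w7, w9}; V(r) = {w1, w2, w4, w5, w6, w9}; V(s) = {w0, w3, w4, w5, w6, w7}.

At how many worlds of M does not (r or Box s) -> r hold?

7

Let φ = not (r or Box s) -> r. Evaluate φ at each world:
  w0 (successors {w2, w3, w4, w5, w6}): φ is false.
  w1 (successors {w2}): φ is true.
  w2 (successors {w0, w5}): φ is true.
  w3 (successors {w0}): φ is true.
  w4 (successors {w1, w5}): φ is true.
  w5 (successors {w0, w5, w6}): φ is true.
  w6 (successors {w3}): φ is true.
  w7 (successors {w7, w9}): φ is false.
  w8 (successors {w1, w2, w4, w5, w6}): φ is false.
  w9 (successors {w1, w2, w6, w7}): φ is true.
For instance, at w2:
  At w2: not (r or Box s) is false, r is true, so not (r or Box s) -> r is true.
    At w2: r or Box s is true, so not (r or Box s) is false.
      At w2: r is true, Box s is true, so r or Box s is true.
Satisfying worlds: {w1, w2, w3, w4, w5, w6, w9}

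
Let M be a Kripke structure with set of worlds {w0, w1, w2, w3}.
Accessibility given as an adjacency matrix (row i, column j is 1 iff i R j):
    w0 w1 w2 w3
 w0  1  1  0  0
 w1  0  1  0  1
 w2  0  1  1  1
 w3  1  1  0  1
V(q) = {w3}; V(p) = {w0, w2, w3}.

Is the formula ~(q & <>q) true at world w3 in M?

No

At w3: q & <>q is true, so ~(q & <>q) is false.
  At w3: q is true, <>q is true, so q & <>q is true.
    At w3: <>q requires q at some successor in {w0, w1, w3}.
      q holds at w3, so <>q is true at w3.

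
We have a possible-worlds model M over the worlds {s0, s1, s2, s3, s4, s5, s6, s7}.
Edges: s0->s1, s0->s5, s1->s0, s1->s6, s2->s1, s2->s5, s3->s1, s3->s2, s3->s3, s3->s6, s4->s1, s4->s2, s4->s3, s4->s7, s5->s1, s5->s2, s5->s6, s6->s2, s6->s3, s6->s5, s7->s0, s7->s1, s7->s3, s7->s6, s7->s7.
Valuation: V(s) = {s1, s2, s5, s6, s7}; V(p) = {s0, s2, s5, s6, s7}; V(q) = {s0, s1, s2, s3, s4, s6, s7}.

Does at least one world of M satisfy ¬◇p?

Let φ = ¬◇p. Evaluate φ at each world:
  s0 (successors {s1, s5}): φ is false.
  s1 (successors {s0, s6}): φ is false.
  s2 (successors {s1, s5}): φ is false.
  s3 (successors {s1, s2, s3, s6}): φ is false.
  s4 (successors {s1, s2, s3, s7}): φ is false.
  s5 (successors {s1, s2, s6}): φ is false.
  s6 (successors {s2, s3, s5}): φ is false.
  s7 (successors {s0, s1, s3, s6, s7}): φ is false.
For instance, at s5:
  At s5: ◇p is true, so ¬◇p is false.
    At s5: ◇p requires p at some successor in {s1, s2, s6}.
      p holds at s2, so ◇p is true at s5.

No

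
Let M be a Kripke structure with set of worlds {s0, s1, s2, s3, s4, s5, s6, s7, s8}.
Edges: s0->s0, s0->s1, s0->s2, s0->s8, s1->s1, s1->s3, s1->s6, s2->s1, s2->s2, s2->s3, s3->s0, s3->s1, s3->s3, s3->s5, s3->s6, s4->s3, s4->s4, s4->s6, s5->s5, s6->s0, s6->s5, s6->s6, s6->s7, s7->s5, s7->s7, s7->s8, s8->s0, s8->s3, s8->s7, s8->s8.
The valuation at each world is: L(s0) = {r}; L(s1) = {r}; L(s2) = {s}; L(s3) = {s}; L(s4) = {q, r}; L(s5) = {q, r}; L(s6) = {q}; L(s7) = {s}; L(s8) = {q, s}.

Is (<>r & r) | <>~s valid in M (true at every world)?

Let φ = (<>r & r) | <>~s. Evaluate φ at each world:
  s0 (successors {s0, s1, s2, s8}): φ is true.
  s1 (successors {s1, s3, s6}): φ is true.
  s2 (successors {s1, s2, s3}): φ is true.
  s3 (successors {s0, s1, s3, s5, s6}): φ is true.
  s4 (successors {s3, s4, s6}): φ is true.
  s5 (successors {s5}): φ is true.
  s6 (successors {s0, s5, s6, s7}): φ is true.
  s7 (successors {s5, s7, s8}): φ is true.
  s8 (successors {s0, s3, s7, s8}): φ is true.
For instance, at s5:
  At s5: <>r & r is true, <>~s is true, so (<>r & r) | <>~s is true.
    At s5: <>r is true, r is true, so <>r & r is true.
      At s5: <>r requires r at some successor in {s5}.
        r holds at s5, so <>r is true at s5.
    At s5: <>~s requires ~s at some successor in {s5}.
      ~s holds at s5, so <>~s is true at s5.

Yes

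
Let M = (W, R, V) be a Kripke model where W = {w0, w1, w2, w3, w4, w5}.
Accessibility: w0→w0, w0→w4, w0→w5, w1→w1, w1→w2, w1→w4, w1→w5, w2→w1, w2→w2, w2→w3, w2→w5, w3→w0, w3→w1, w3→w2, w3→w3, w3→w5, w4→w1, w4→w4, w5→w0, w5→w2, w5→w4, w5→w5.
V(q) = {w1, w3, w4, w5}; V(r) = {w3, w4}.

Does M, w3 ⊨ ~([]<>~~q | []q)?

No

At w3: []<>~~q | []q is true, so ~([]<>~~q | []q) is false.
  At w3: []<>~~q is true, []q is false, so []<>~~q | []q is true.
    At w3: []<>~~q requires <>~~q at every successor {w0, w1, w2, w3, w5}.
      At w0: <>~~q is true.
      At w1: <>~~q is true.
      At w2: <>~~q is true.
      At w3: <>~~q is true.
      At w5: <>~~q is true.
    So []<>~~q is true at w3.
    At w3: []q requires q at every successor {w0, w1, w2, w3, w5}.
      q fails at w0, so []q is false at w3.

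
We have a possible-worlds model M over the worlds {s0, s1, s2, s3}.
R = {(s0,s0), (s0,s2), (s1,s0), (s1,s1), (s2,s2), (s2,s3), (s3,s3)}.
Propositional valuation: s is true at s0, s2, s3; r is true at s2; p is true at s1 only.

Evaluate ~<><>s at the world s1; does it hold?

At s1: <><>s is true, so ~<><>s is false.
  At s1: <><>s requires <>s at some successor in {s0, s1}.
    <>s holds at s0, so <><>s is true at s1.
      At s0: <>s requires s at some successor in {s0, s2}.
        s holds at s0, so <>s is true at s0.

No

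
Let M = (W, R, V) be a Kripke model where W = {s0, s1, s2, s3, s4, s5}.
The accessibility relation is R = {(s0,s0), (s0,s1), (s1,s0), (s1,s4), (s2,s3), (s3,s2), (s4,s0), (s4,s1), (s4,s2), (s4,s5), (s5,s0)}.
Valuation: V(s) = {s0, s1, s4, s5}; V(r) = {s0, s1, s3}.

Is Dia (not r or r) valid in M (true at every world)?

Recall that Dia ψ holds at a world iff ψ holds at some accessible world.
Let φ = Dia (not r or r). Evaluate φ at each world:
  s0 (successors {s0, s1}): φ is true.
  s1 (successors {s0, s4}): φ is true.
  s2 (successors {s3}): φ is true.
  s3 (successors {s2}): φ is true.
  s4 (successors {s0, s1, s2, s5}): φ is true.
  s5 (successors {s0}): φ is true.
For instance, at s5:
  At s5: Dia (not r or r) requires not r or r at some successor in {s0}.
    not r or r holds at s0, so Dia (not r or r) is true at s5.

Yes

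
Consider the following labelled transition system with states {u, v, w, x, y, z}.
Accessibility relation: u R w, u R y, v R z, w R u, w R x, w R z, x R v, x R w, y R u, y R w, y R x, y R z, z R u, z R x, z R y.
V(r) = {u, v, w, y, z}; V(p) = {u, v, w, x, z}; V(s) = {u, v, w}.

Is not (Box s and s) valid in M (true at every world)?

Yes

Let φ = not (Box s and s). Evaluate φ at each world:
  u (successors {w, y}): φ is true.
  v (successors {z}): φ is true.
  w (successors {u, x, z}): φ is true.
  x (successors {v, w}): φ is true.
  y (successors {u, w, x, z}): φ is true.
  z (successors {u, x, y}): φ is true.
For instance, at u:
  At u: Box s and s is false, so not (Box s and s) is true.
    At u: Box s is false, s is true, so Box s and s is false.
      At u: Box s requires s at every successor {w, y}.
        s fails at y, so Box s is false at u.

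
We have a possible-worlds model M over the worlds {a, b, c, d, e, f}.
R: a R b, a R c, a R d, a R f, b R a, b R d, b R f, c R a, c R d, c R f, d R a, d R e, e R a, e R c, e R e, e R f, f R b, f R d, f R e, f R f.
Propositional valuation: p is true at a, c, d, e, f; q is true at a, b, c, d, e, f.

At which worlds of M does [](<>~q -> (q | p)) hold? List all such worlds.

a, b, c, d, e, f

Let φ = [](<>~q -> (q | p)). Evaluate φ at each world:
  a (successors {b, c, d, f}): φ is true.
  b (successors {a, d, f}): φ is true.
  c (successors {a, d, f}): φ is true.
  d (successors {a, e}): φ is true.
  e (successors {a, c, e, f}): φ is true.
  f (successors {b, d, e, f}): φ is true.
For instance, at f:
  At f: [](<>~q -> (q | p)) requires <>~q -> (q | p) at every successor {b, d, e, f}.
    At b: <>~q -> (q | p) is true.
    At d: <>~q -> (q | p) is true.
    At e: <>~q -> (q | p) is true.
    At f: <>~q -> (q | p) is true.
  So [](<>~q -> (q | p)) is true at f.
Satisfying worlds: {a, b, c, d, e, f}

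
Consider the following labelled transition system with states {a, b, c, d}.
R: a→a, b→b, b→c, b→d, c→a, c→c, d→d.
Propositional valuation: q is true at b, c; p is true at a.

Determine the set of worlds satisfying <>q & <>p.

c

Let φ = <>q & <>p. Evaluate φ at each world:
  a (successors {a}): φ is false.
  b (successors {b, c, d}): φ is false.
  c (successors {a, c}): φ is true.
  d (successors {d}): φ is false.
For instance, at c:
  At c: <>q is true, <>p is true, so <>q & <>p is true.
    At c: <>q requires q at some successor in {a, c}.
      q holds at c, so <>q is true at c.
    At c: <>p requires p at some successor in {a, c}.
      p holds at a, so <>p is true at c.
Satisfying worlds: {c}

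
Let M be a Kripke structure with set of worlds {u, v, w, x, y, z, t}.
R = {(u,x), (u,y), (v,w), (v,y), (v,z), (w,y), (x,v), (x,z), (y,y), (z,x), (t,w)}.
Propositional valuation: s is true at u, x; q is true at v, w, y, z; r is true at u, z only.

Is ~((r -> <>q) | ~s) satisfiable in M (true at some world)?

No

Recall that <>ψ holds at a world iff ψ holds at some accessible world.
Let φ = ~((r -> <>q) | ~s). Evaluate φ at each world:
  u (successors {x, y}): φ is false.
  v (successors {w, y, z}): φ is false.
  w (successors {y}): φ is false.
  x (successors {v, z}): φ is false.
  y (successors {y}): φ is false.
  z (successors {x}): φ is false.
  t (successors {w}): φ is false.
For instance, at w:
  At w: (r -> <>q) | ~s is true, so ~((r -> <>q) | ~s) is false.
    At w: r -> <>q is true, ~s is true, so (r -> <>q) | ~s is true.
      At w: r is false, <>q is true, so r -> <>q is true.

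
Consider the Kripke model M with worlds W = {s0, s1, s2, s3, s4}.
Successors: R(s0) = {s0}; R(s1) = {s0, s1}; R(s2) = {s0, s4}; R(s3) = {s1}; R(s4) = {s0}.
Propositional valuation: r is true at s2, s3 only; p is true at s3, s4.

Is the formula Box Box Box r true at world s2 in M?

Recall that Box ψ holds at a world iff ψ holds at every accessible world, and Dia ψ holds iff ψ holds at some accessible world.
At s2: Box Box Box r requires Box Box r at every successor {s0, s4}.
  Box Box r fails at s0, so Box Box Box r is false at s2.
    At s0: Box Box r requires Box r at every successor {s0}.
      Box r fails at s0, so Box Box r is false at s0.

No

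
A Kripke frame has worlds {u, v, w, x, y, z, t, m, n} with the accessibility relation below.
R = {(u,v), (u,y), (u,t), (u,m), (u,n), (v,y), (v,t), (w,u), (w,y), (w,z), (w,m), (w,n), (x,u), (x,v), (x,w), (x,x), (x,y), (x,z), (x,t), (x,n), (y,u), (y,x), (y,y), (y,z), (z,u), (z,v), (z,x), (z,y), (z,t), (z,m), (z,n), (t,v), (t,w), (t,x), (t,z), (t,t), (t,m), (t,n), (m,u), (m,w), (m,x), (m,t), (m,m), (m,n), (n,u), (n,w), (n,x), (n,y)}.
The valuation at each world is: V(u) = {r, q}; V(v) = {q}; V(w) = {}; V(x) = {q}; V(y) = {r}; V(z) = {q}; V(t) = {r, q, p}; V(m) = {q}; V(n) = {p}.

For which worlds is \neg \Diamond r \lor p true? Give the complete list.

t, n

Let φ = \neg \Diamond r \lor p. Evaluate φ at each world:
  u (successors {v, y, t, m, n}): φ is false.
  v (successors {y, t}): φ is false.
  w (successors {u, y, z, m, n}): φ is false.
  x (successors {u, v, w, x, y, z, t, n}): φ is false.
  y (successors {u, x, y, z}): φ is false.
  z (successors {u, v, x, y, t, m, n}): φ is false.
  t (successors {v, w, x, z, t, m, n}): φ is true.
  m (successors {u, w, x, t, m, n}): φ is false.
  n (successors {u, w, x, y}): φ is true.
For instance, at n:
  At n: \neg \Diamond r is false, p is true, so \neg \Diamond r \lor p is true.
    At n: \Diamond r is true, so \neg \Diamond r is false.
      At n: \Diamond r requires r at some successor in {u, w, x, y}.
        r holds at u, so \Diamond r is true at n.
Satisfying worlds: {t, n}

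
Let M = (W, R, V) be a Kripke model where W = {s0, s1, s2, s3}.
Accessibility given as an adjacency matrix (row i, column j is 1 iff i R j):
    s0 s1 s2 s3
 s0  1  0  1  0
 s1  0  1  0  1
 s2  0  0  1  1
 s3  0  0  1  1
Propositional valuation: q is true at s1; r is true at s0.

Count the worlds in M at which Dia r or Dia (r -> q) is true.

4

Let φ = Dia r or Dia (r -> q). Evaluate φ at each world:
  s0 (successors {s0, s2}): φ is true.
  s1 (successors {s1, s3}): φ is true.
  s2 (successors {s2, s3}): φ is true.
  s3 (successors {s2, s3}): φ is true.
For instance, at s0:
  At s0: Dia r is true, Dia (r -> q) is true, so Dia r or Dia (r -> q) is true.
    At s0: Dia r requires r at some successor in {s0, s2}.
      r holds at s0, so Dia r is true at s0.
    At s0: Dia (r -> q) requires r -> q at some successor in {s0, s2}.
      r -> q holds at s2, so Dia (r -> q) is true at s0.
Satisfying worlds: {s0, s1, s2, s3}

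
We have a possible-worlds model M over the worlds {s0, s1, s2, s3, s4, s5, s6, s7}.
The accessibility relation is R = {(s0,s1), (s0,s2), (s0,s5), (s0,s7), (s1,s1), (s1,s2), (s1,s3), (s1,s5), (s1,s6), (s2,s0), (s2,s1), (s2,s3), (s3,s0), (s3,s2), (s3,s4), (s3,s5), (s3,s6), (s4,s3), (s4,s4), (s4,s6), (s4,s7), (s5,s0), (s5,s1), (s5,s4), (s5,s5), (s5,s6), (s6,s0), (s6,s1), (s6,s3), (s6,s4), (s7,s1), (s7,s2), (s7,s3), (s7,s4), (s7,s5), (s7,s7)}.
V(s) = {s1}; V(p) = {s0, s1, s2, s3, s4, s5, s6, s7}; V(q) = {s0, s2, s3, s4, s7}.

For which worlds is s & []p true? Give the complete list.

Let φ = s & []p. Evaluate φ at each world:
  s0 (successors {s1, s2, s5, s7}): φ is false.
  s1 (successors {s1, s2, s3, s5, s6}): φ is true.
  s2 (successors {s0, s1, s3}): φ is false.
  s3 (successors {s0, s2, s4, s5, s6}): φ is false.
  s4 (successors {s3, s4, s6, s7}): φ is false.
  s5 (successors {s0, s1, s4, s5, s6}): φ is false.
  s6 (successors {s0, s1, s3, s4}): φ is false.
  s7 (successors {s1, s2, s3, s4, s5, s7}): φ is false.
For instance, at s0:
  At s0: s is false, []p is true, so s & []p is false.
    At s0: []p requires p at every successor {s1, s2, s5, s7}.
      At s1: p is true.
      At s2: p is true.
      At s5: p is true.
      At s7: p is true.
    So []p is true at s0.
Satisfying worlds: {s1}

s1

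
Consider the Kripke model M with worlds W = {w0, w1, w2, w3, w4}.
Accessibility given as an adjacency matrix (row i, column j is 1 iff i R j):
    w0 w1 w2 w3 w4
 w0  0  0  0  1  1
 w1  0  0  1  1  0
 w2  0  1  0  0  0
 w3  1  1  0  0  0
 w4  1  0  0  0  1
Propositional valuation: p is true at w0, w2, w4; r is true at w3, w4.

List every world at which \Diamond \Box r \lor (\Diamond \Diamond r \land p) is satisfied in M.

Recall that \Box ψ holds at a world iff ψ holds at every accessible world, and \Diamond ψ holds iff ψ holds at some accessible world.
Let φ = \Diamond \Box r \lor (\Diamond \Diamond r \land p). Evaluate φ at each world:
  w0 (successors {w3, w4}): φ is true.
  w1 (successors {w2, w3}): φ is false.
  w2 (successors {w1}): φ is true.
  w3 (successors {w0, w1}): φ is true.
  w4 (successors {w0, w4}): φ is true.
For instance, at w0:
  At w0: \Diamond \Box r is false, \Diamond \Diamond r \land p is true, so \Diamond \Box r \lor (\Diamond \Diamond r \land p) is true.
    At w0: \Diamond \Box r requires \Box r at some successor in {w3, w4}.
      At w3: \Box r is false.
      At w4: \Box r is false.
    So \Diamond \Box r is false at w0.
    At w0: \Diamond \Diamond r is true, p is true, so \Diamond \Diamond r \land p is true.
      At w0: \Diamond \Diamond r requires \Diamond r at some successor in {w3, w4}.
        \Diamond r holds at w4, so \Diamond \Diamond r is true at w0.
Satisfying worlds: {w0, w2, w3, w4}

w0, w2, w3, w4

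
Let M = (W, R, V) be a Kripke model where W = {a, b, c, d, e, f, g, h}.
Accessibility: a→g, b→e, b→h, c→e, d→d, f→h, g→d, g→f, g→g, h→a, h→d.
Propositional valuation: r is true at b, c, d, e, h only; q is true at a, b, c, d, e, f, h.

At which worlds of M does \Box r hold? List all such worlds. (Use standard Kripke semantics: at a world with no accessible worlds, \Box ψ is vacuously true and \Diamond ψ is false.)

Recall that \Box ψ holds at a world iff ψ holds at every accessible world, and \Diamond ψ holds iff ψ holds at some accessible world.
Let φ = \Box r. Evaluate φ at each world:
  a (successors {g}): φ is false.
  b (successors {e, h}): φ is true.
  c (successors {e}): φ is true.
  d (successors {d}): φ is true.
  e (successors ∅): φ is true.
  f (successors {h}): φ is true.
  g (successors {d, f, g}): φ is false.
  h (successors {a, d}): φ is false.
For instance, at b:
  At b: \Box r requires r at every successor {e, h}.
    At e: r is true.
    At h: r is true.
  So \Box r is true at b.
Satisfying worlds: {b, c, d, e, f}

b, c, d, e, f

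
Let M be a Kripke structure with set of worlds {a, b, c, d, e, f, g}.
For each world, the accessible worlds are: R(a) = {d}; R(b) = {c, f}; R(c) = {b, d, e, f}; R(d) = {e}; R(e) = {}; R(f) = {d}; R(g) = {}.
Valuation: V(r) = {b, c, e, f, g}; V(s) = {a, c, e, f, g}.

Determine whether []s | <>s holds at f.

At f: []s is false, <>s is false, so []s | <>s is false.
  At f: []s requires s at every successor {d}.
    s fails at d, so []s is false at f.
  At f: <>s requires s at some successor in {d}.
    At d: s is false.
  So <>s is false at f.

No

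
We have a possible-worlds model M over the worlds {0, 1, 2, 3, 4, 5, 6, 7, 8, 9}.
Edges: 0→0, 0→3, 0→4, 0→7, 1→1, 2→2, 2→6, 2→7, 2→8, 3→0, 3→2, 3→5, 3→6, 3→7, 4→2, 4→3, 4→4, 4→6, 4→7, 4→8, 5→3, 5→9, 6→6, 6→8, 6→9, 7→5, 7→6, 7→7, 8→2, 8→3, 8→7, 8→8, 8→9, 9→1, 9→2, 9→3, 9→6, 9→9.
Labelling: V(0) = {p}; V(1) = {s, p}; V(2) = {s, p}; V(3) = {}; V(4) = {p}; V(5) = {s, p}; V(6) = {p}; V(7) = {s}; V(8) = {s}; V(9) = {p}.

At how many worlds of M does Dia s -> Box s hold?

2

Let φ = Dia s -> Box s. Evaluate φ at each world:
  0 (successors {0, 3, 4, 7}): φ is false.
  1 (successors {1}): φ is true.
  2 (successors {2, 6, 7, 8}): φ is false.
  3 (successors {0, 2, 5, 6, 7}): φ is false.
  4 (successors {2, 3, 4, 6, 7, 8}): φ is false.
  5 (successors {3, 9}): φ is true.
  6 (successors {6, 8, 9}): φ is false.
  7 (successors {5, 6, 7}): φ is false.
  8 (successors {2, 3, 7, 8, 9}): φ is false.
  9 (successors {1, 2, 3, 6, 9}): φ is false.
For instance, at 2:
  At 2: Dia s is true, Box s is false, so Dia s -> Box s is false.
    At 2: Dia s requires s at some successor in {2, 6, 7, 8}.
      s holds at 2, so Dia s is true at 2.
    At 2: Box s requires s at every successor {2, 6, 7, 8}.
      s fails at 6, so Box s is false at 2.
Satisfying worlds: {1, 5}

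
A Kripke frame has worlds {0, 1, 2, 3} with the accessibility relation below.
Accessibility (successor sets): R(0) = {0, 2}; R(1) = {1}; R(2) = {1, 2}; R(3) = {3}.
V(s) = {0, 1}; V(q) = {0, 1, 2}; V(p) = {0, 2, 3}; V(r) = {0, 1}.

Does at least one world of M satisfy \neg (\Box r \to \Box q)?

No

Let φ = \neg (\Box r \to \Box q). Evaluate φ at each world:
  0 (successors {0, 2}): φ is false.
  1 (successors {1}): φ is false.
  2 (successors {1, 2}): φ is false.
  3 (successors {3}): φ is false.
For instance, at 3:
  At 3: \Box r \to \Box q is true, so \neg (\Box r \to \Box q) is false.
    At 3: \Box r is false, \Box q is false, so \Box r \to \Box q is true.
      At 3: \Box r requires r at every successor {3}.
        r fails at 3, so \Box r is false at 3.
      At 3: \Box q requires q at every successor {3}.
        q fails at 3, so \Box q is false at 3.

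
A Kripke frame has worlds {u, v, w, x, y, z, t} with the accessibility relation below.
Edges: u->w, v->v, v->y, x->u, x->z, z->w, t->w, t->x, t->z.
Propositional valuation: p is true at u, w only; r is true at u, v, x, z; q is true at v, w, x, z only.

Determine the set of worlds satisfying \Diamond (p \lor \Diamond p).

u, x, z, t

Recall that \Diamond ψ holds at a world iff ψ holds at some accessible world.
Let φ = \Diamond (p \lor \Diamond p). Evaluate φ at each world:
  u (successors {w}): φ is true.
  v (successors {v, y}): φ is false.
  w (successors ∅): φ is false.
  x (successors {u, z}): φ is true.
  y (successors ∅): φ is false.
  z (successors {w}): φ is true.
  t (successors {w, x, z}): φ is true.
For instance, at u:
  At u: \Diamond (p \lor \Diamond p) requires p \lor \Diamond p at some successor in {w}.
    p \lor \Diamond p holds at w, so \Diamond (p \lor \Diamond p) is true at u.
      At w: p is true, \Diamond p is false, so p \lor \Diamond p is true.
Satisfying worlds: {u, x, z, t}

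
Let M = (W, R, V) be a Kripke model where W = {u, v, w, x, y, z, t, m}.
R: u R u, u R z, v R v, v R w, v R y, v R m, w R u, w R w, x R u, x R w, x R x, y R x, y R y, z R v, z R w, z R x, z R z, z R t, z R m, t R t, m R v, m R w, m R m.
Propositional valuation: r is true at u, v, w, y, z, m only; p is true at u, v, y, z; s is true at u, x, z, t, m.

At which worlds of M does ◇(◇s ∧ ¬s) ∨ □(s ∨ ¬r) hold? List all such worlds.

u, v, w, x, y, z, t, m

Recall that □ψ holds at a world iff ψ holds at every accessible world, and ◇ψ holds iff ψ holds at some accessible world.
Let φ = ◇(◇s ∧ ¬s) ∨ □(s ∨ ¬r). Evaluate φ at each world:
  u (successors {u, z}): φ is true.
  v (successors {v, w, y, m}): φ is true.
  w (successors {u, w}): φ is true.
  x (successors {u, w, x}): φ is true.
  y (successors {x, y}): φ is true.
  z (successors {v, w, x, z, t, m}): φ is true.
  t (successors {t}): φ is true.
  m (successors {v, w, m}): φ is true.
For instance, at y:
  At y: ◇(◇s ∧ ¬s) is true, □(s ∨ ¬r) is false, so ◇(◇s ∧ ¬s) ∨ □(s ∨ ¬r) is true.
    At y: ◇(◇s ∧ ¬s) requires ◇s ∧ ¬s at some successor in {x, y}.
      ◇s ∧ ¬s holds at y, so ◇(◇s ∧ ¬s) is true at y.
    At y: □(s ∨ ¬r) requires s ∨ ¬r at every successor {x, y}.
      s ∨ ¬r fails at y, so □(s ∨ ¬r) is false at y.
Satisfying worlds: {u, v, w, x, y, z, t, m}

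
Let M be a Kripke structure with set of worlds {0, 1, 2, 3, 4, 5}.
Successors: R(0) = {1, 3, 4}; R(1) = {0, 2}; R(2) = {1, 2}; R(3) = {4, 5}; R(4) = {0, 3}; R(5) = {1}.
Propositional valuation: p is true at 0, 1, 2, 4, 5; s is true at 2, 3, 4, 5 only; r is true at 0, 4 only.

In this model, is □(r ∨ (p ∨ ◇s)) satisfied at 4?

At 4: □(r ∨ (p ∨ ◇s)) requires r ∨ (p ∨ ◇s) at every successor {0, 3}.
    At 0: r is true, p ∨ ◇s is true, so r ∨ (p ∨ ◇s) is true.
      At 0: p is true, ◇s is true, so p ∨ ◇s is true.
    At 3: r is false, p ∨ ◇s is true, so r ∨ (p ∨ ◇s) is true.
      At 3: p is false, ◇s is true, so p ∨ ◇s is true.
So □(r ∨ (p ∨ ◇s)) is true at 4.

Yes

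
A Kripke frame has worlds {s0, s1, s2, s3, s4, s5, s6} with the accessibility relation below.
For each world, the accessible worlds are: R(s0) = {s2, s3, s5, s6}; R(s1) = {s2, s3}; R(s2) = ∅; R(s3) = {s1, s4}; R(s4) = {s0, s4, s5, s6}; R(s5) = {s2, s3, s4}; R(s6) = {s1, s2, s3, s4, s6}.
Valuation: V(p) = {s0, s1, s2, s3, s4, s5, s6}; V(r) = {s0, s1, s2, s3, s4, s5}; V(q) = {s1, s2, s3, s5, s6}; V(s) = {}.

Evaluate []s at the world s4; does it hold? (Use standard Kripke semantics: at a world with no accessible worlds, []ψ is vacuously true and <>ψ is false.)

No

At s4: []s requires s at every successor {s0, s4, s5, s6}.
  s fails at s0, so []s is false at s4.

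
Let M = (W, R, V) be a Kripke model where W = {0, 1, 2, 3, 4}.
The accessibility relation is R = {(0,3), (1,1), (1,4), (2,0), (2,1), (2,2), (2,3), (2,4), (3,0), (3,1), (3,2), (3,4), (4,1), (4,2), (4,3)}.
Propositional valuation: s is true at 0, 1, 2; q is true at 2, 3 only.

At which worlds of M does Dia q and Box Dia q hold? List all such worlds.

0

Let φ = Dia q and Box Dia q. Evaluate φ at each world:
  0 (successors {3}): φ is true.
  1 (successors {1, 4}): φ is false.
  2 (successors {0, 1, 2, 3, 4}): φ is false.
  3 (successors {0, 1, 2, 4}): φ is false.
  4 (successors {1, 2, 3}): φ is false.
For instance, at 0:
  At 0: Dia q is true, Box Dia q is true, so Dia q and Box Dia q is true.
    At 0: Dia q requires q at some successor in {3}.
      q holds at 3, so Dia q is true at 0.
    At 0: Box Dia q requires Dia q at every successor {3}.
      At 3: Dia q is true.
    So Box Dia q is true at 0.
Satisfying worlds: {0}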